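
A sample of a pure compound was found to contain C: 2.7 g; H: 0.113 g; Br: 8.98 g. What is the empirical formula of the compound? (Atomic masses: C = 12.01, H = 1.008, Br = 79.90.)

C: 2.7 g ÷ 12.01 g/mol = 0.2248 mol
H: 0.113 g ÷ 1.008 g/mol = 0.1121 mol
Br: 8.98 g ÷ 79.90 g/mol = 0.1124 mol
Divide by the smallest (0.1121 mol H): C 2.005, H 1.000, Br 1.003
→ C2HBr

C2HBr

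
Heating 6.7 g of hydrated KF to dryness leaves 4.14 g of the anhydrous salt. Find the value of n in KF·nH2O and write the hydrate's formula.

Mass of water lost = 6.7 − 4.14 = 2.56 g → 2.56 / 18.02 = 0.1421 mol H2O
Molar mass of KF = 58.10 g/mol → mol KF = 4.14 / 58.10 = 0.07126
n = 0.1421 / 0.07126 = 1.99 ≈ 2 → KF·2H2O

KF·2H2O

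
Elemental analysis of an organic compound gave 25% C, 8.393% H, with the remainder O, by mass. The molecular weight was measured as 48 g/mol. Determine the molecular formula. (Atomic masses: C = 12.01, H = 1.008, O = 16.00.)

Assume 100 g: 25 g C, 8.393 g H, 66.607 g O.
n(C) = 25/12.01 = 2.082, n(H) = 8.393/1.008 = 8.326, n(O) = 66.607/16.00 = 4.163
Ratios (÷ 2.082): C 1.000, H 4.000, O 2.000
→ CH4O2
Empirical-formula mass = 48.04 g/mol
n = 48 / 48.04 = 1.00 ≈ 1
Molecular formula = empirical formula = CH4O2

CH4O2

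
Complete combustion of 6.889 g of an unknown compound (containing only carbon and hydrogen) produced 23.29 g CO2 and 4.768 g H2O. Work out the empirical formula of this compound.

CH

mol C = 23.29 / 44.01 = 0.5292; mass C = 0.5292 × 12.01 = 6.356 g
mol H = 2 × (4.768 / 18.02) = 0.5292; mass H = 0.5292 × 1.008 = 0.5334 g
Smallest is H at 0.5292 mol; normalising gives C 1.000, H 1.000
≈ 1:1 → CH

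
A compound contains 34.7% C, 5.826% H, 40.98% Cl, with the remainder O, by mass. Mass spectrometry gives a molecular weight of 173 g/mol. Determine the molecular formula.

Assume 100 g: 34.7 g C, 5.826 g H, 40.98 g Cl, 18.494 g O.
C: 34.7 g ÷ 12.01 g/mol = 2.889 mol
H: 5.826 g ÷ 1.008 g/mol = 5.78 mol
Cl: 40.98 g ÷ 35.45 g/mol = 1.156 mol
O: 18.494 g ÷ 16.00 g/mol = 1.156 mol
Divide by the smallest (1.156 mol O): C 2.500, H 5.000, Cl 1.000, O 1.000
Scaling by 2: C 5.00, H 10.00, Cl 2.00, O 2.00 → C5H10Cl2O2
Empirical-formula mass = 173.03 g/mol
n = 173 / 173.03 = 1.00 ≈ 1
Molecular formula = empirical formula = C5H10Cl2O2

C5H10Cl2O2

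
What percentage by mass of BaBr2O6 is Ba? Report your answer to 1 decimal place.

34.9%

Molar mass = 1(137.33) + 2(79.90) + 6(16.00) = 393.130 g/mol
Mass of Ba per mole = 1 × 137.33 = 137.330 g
% Ba = 137.330 / 393.130 × 100 = 34.9%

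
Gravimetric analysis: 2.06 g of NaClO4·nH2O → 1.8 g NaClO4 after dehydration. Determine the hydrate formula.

NaClO4·H2O

Mass of water lost = 2.06 − 1.8 = 0.26 g → 0.26 / 18.02 = 0.01443 mol H2O
Molar mass of NaClO4 = 122.44 g/mol → mol NaClO4 = 1.8 / 122.44 = 0.0147
n = 0.01443 / 0.0147 = 0.98 ≈ 1 → NaClO4·H2O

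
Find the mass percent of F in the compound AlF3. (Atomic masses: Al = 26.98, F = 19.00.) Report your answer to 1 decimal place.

67.9%

Molar mass = 1(26.98) + 3(19.00) = 83.980 g/mol
Mass of F per mole = 3 × 19.00 = 57.000 g
% F = 57.000 / 83.980 × 100 = 67.9%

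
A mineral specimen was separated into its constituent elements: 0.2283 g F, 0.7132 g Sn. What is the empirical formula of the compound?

F2Sn

F: 0.2283 g ÷ 19.00 g/mol = 0.01202 mol
Sn: 0.7132 g ÷ 118.71 g/mol = 0.006008 mol
Divide by the smallest (0.006008 mol Sn): F 2.000, Sn 1.000
→ F2Sn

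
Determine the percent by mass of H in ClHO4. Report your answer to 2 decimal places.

Molar mass = 1(35.45) + 1(1.008) + 4(16.00) = 100.458 g/mol
Mass of H per mole = 1 × 1.008 = 1.008 g
% H = 1.008 / 100.458 × 100 = 1.00%

1.00%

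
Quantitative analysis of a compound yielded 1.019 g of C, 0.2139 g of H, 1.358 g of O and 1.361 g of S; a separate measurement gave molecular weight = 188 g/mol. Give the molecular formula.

n(C) = 1.019/12.01 = 0.08485, n(H) = 0.2139/1.008 = 0.2122, n(O) = 1.358/16.00 = 0.08488, n(S) = 1.361/32.07 = 0.04244
Divide by the smallest (0.04244 mol S): C 1.999, H 5.000, O 2.000, S 1.000
Ratio ≈ 2:5:2:1, so the empirical formula is C2H5O2S
Empirical-formula mass = 93.13 g/mol
n = 188 / 93.13 = 2.02 ≈ 2
Molecular formula = (C2H5O2S)×2 = C4H10O4S2

C4H10O4S2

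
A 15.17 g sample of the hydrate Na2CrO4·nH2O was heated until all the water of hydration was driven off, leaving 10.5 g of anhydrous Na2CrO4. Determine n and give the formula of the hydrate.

Na2CrO4·4H2O

Mass of water lost = 15.17 − 10.5 = 4.67 g → 4.67 / 18.02 = 0.2592 mol H2O
Molar mass of Na2CrO4 = 161.98 g/mol → mol Na2CrO4 = 10.5 / 161.98 = 0.06482
n = 0.2592 / 0.06482 = 4.00 ≈ 4 → Na2CrO4·4H2O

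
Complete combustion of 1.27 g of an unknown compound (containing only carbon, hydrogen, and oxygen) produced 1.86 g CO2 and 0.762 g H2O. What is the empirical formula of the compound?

CH2O

mol C = 1.86 / 44.01 = 0.04226; mass C = 0.04226 × 12.01 = 0.5076 g
mol H = 2 × (0.762 / 18.02) = 0.08457; mass H = 0.08457 × 1.008 = 0.08525 g
mass O = 1.27 − (0.5928) = 0.6772 g → mol O = 0.04232
Ratios (÷ 0.04226): C 1.000, H 2.001, O 1.001
→ CH2O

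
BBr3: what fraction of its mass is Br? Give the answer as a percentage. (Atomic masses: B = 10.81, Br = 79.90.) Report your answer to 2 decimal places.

Molar mass = 1(10.81) + 3(79.90) = 250.510 g/mol
Mass of Br per mole = 3 × 79.90 = 239.700 g
% Br = 239.700 / 250.510 × 100 = 95.68%

95.68%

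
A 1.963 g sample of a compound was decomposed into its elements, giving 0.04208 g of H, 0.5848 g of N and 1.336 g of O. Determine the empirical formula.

HNO2

Moles — H: 0.04208 / 1.008 = 0.04175 mol; N: 0.5848 / 14.01 = 0.04174 mol; O: 1.336 / 16.00 = 0.0835 mol
Divide by the smallest (0.04174 mol N): H 1.000, N 1.000, O 2.000
Ratio ≈ 1:1:2, so the empirical formula is HNO2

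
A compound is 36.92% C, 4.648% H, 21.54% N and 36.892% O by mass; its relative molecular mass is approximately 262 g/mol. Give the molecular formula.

C8H12N4O6

Assume 100 g: 36.92 g C, 4.648 g H, 21.54 g N, 36.892 g O.
C: 36.92 g ÷ 12.01 g/mol = 3.074 mol
H: 4.648 g ÷ 1.008 g/mol = 4.611 mol
N: 21.54 g ÷ 14.01 g/mol = 1.537 mol
O: 36.892 g ÷ 16.00 g/mol = 2.306 mol
Divide by the smallest (1.537 mol N): C 1.999, H 2.999, N 1.000, O 1.500
Multiply by 2: C 4.00, H 6.00, N 2.00, O 3.00 → C4H6N2O3
Empirical-formula mass = 130.11 g/mol
n = 262 / 130.11 = 2.01 ≈ 2
Molecular formula = (C4H6N2O3)×2 = C8H12N4O6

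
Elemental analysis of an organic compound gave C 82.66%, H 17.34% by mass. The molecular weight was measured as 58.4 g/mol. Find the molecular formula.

Assume 100 g: 82.66 g C, 17.34 g H.
n(C) = 82.66/12.01 = 6.883, n(H) = 17.34/1.008 = 17.2
Ratios (÷ 6.883): C 1.000, H 2.499
Scaling by 2: C 2.00, H 5.00 → C2H5
Empirical-formula mass = 29.06 g/mol
n = 58.4 / 29.06 = 2.01 ≈ 2
Molecular formula = (C2H5)×2 = C4H10

C4H10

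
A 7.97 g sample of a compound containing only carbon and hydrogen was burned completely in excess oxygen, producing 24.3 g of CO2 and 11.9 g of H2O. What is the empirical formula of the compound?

mol C = 24.3 / 44.01 = 0.5521; mass C = 0.5521 × 12.01 = 6.631 g
mol H = 2 × (11.9 / 18.02) = 1.321; mass H = 1.321 × 1.008 = 1.331 g
Divide by the smallest (0.5521 mol C): C 1.000, H 2.392
×5: C 5.00, H 11.96 → C5H12

C5H12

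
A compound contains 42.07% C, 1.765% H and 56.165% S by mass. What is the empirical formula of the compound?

C2HS

Assume 100 g: 42.07 g C, 1.765 g H, 56.165 g S.
n(C) = 42.07/12.01 = 3.503, n(H) = 1.765/1.008 = 1.751, n(S) = 56.165/32.07 = 1.751
Ratios (÷ 1.751): C 2.001, H 1.000, S 1.000
≈ 2:1:1 → C2HS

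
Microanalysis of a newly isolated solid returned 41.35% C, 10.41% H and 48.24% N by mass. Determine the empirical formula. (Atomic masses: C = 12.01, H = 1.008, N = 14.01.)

CH3N

Assume 100 g: 41.35 g C, 10.41 g H, 48.24 g N.
n(C) = 41.35/12.01 = 3.443, n(H) = 10.41/1.008 = 10.33, n(N) = 48.24/14.01 = 3.443
Ratios (÷ 3.443): C 1.000, H 3.000, N 1.000
≈ 1:3:1 → CH3N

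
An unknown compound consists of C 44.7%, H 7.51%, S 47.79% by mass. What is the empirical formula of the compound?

C5H10S2

Assume 100 g: 44.7 g C, 7.51 g H, 47.79 g S.
Moles — C: 44.7 / 12.01 = 3.722 mol; H: 7.51 / 1.008 = 7.45 mol; S: 47.79 / 32.07 = 1.49 mol
Smallest is S at 1.49 mol; normalising gives C 2.498, H 5.000, S 1.000
Multiply by 2: C 5.00, H 10.00, S 2.00 → C5H10S2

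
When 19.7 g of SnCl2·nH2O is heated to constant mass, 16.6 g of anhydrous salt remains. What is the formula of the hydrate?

SnCl2·2H2O

Mass of water lost = 19.7 − 16.6 = 3.1 g → 3.1 / 18.02 = 0.172 mol H2O
Molar mass of SnCl2 = 189.61 g/mol → mol SnCl2 = 16.6 / 189.61 = 0.08755
n = 0.172 / 0.08755 = 1.96 ≈ 2 → SnCl2·2H2O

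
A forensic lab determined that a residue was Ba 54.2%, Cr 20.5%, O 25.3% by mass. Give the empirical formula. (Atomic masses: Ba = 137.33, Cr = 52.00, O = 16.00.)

BaCrO4

Assume 100 g: 54.2 g Ba, 20.5 g Cr, 25.3 g O.
Ba: 54.2 g ÷ 137.33 g/mol = 0.3947 mol
Cr: 20.5 g ÷ 52.00 g/mol = 0.3942 mol
O: 25.3 g ÷ 16.00 g/mol = 1.581 mol
Smallest is Cr at 0.3942 mol; normalising gives Ba 1.001, Cr 1.000, O 4.011
→ BaCrO4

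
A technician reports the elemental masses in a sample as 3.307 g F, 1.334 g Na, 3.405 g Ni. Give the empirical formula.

n(F) = 3.307/19.00 = 0.1741, n(Na) = 1.334/22.99 = 0.05803, n(Ni) = 3.405/58.69 = 0.05802
Smallest is Ni at 0.05802 mol; normalising gives F 3.000, Na 1.000, Ni 1.000
Ratio ≈ 3:1:1, so the empirical formula is F3NaNi

F3NaNi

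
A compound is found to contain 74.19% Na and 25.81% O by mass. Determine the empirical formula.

Assume 100 g: 74.19 g Na, 25.81 g O.
n(Na) = 74.19/22.99 = 3.227, n(O) = 25.81/16.00 = 1.613
Divide by the smallest (1.613 mol O): Na 2.000, O 1.000
Ratio ≈ 2:1, so the empirical formula is Na2O

Na2O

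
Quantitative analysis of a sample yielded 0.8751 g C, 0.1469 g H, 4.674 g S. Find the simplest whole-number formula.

CH2S2

n(C) = 0.8751/12.01 = 0.07286, n(H) = 0.1469/1.008 = 0.1457, n(S) = 4.674/32.07 = 0.1457
Smallest is C at 0.07286 mol; normalising gives C 1.000, H 2.000, S 2.000
≈ 1:2:2 → CH2S2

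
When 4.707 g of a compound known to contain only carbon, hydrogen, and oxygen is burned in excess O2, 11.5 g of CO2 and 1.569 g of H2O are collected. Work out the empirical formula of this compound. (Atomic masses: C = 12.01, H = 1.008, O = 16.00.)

C3H2O

mol C = 11.5 / 44.01 = 0.2613; mass C = 0.2613 × 12.01 = 3.138 g
mol H = 2 × (1.569 / 18.02) = 0.1741; mass H = 0.1741 × 1.008 = 0.1755 g
mass O = 4.707 − (3.314) = 1.393 g → mol O = 0.08708
Smallest is O at 0.08708 mol; normalising gives C 3.001, H 2.000, O 1.000
Ratio ≈ 3:2:1, so the empirical formula is C3H2O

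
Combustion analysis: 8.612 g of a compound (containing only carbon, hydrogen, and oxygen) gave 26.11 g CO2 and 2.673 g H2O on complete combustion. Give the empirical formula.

C8H4O

mol C = 26.11 / 44.01 = 0.5933; mass C = 0.5933 × 12.01 = 7.125 g
mol H = 2 × (2.673 / 18.02) = 0.2967; mass H = 0.2967 × 1.008 = 0.2990 g
mass O = 8.612 − (7.424) = 1.188 g → mol O = 0.07423
Ratios (÷ 0.07423): C 7.992, H 3.996, O 1.000
→ C8H4O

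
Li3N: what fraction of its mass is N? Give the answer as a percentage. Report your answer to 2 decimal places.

40.22%

Molar mass = 3(6.94) + 1(14.01) = 34.830 g/mol
Mass of N per mole = 1 × 14.01 = 14.010 g
% N = 14.010 / 34.830 × 100 = 40.22%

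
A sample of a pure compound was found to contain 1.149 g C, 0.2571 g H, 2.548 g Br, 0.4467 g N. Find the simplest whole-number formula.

C3H8BrN

Moles — C: 1.149 / 12.01 = 0.09567 mol; H: 0.2571 / 1.008 = 0.2551 mol; Br: 2.548 / 79.90 = 0.03189 mol; N: 0.4467 / 14.01 = 0.03188 mol
Divide by the smallest (0.03188 mol N): C 3.001, H 8.000, Br 1.000, N 1.000
≈ 3:8:1:1 → C3H8BrN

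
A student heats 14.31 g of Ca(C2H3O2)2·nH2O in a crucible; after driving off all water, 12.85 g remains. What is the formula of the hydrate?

Ca(C2H3O2)2·H2O

Mass of water lost = 14.31 − 12.85 = 1.46 g → 1.46 / 18.02 = 0.08102 mol H2O
Molar mass of Ca(C2H3O2)2 = 158.17 g/mol → mol Ca(C2H3O2)2 = 12.85 / 158.17 = 0.08124
n = 0.08102 / 0.08124 = 1.00 ≈ 1 → Ca(C2H3O2)2·H2O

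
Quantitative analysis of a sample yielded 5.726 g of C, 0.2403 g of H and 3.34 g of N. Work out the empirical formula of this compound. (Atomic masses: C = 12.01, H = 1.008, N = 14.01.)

Moles — C: 5.726 / 12.01 = 0.4768 mol; H: 0.2403 / 1.008 = 0.2384 mol; N: 3.34 / 14.01 = 0.2384 mol
Ratios (÷ 0.2384): C 2.000, H 1.000, N 1.000
Ratio ≈ 2:1:1, so the empirical formula is C2HN

C2HN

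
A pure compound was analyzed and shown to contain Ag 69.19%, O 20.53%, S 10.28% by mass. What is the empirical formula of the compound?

Assume 100 g: 69.19 g Ag, 20.53 g O, 10.28 g S.
n(Ag) = 69.19/107.87 = 0.6414, n(O) = 20.53/16.00 = 1.283, n(S) = 10.28/32.07 = 0.3205
Smallest is S at 0.3205 mol; normalising gives Ag 2.001, O 4.003, S 1.000
Ratio ≈ 2:4:1, so the empirical formula is Ag2O4S

Ag2O4S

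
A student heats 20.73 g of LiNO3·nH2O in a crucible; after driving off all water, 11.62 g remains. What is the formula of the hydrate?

LiNO3·3H2O

Mass of water lost = 20.73 − 11.62 = 9.11 g → 9.11 / 18.02 = 0.5055 mol H2O
Molar mass of LiNO3 = 68.95 g/mol → mol LiNO3 = 11.62 / 68.95 = 0.1685
n = 0.5055 / 0.1685 = 3.00 ≈ 3 → LiNO3·3H2O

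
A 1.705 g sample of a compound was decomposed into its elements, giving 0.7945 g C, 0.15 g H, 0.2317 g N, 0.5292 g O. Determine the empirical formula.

n(C) = 0.7945/12.01 = 0.06615, n(H) = 0.15/1.008 = 0.1488, n(N) = 0.2317/14.01 = 0.01654, n(O) = 0.5292/16.00 = 0.03308
Smallest is N at 0.01654 mol; normalising gives C 4.000, H 8.998, N 1.000, O 2.000
→ C4H9NO2

C4H9NO2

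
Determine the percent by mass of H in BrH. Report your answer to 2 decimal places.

1.25%

Molar mass = 1(79.90) + 1(1.008) = 80.908 g/mol
Mass of H per mole = 1 × 1.008 = 1.008 g
% H = 1.008 / 80.908 × 100 = 1.25%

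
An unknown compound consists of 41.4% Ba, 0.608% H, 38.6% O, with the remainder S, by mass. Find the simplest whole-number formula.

Assume 100 g: 41.4 g Ba, 0.608 g H, 38.6 g O, 19.39 g S.
Ba: 41.4 g ÷ 137.33 g/mol = 0.3015 mol
H: 0.608 g ÷ 1.008 g/mol = 0.6032 mol
O: 38.6 g ÷ 16.00 g/mol = 2.413 mol
S: 19.39 g ÷ 32.07 g/mol = 0.6046 mol
Smallest is Ba at 0.3015 mol; normalising gives Ba 1.000, H 2.001, O 8.003, S 2.006
Ratio ≈ 1:2:8:2, so the empirical formula is BaH2O8S2

BaH2O8S2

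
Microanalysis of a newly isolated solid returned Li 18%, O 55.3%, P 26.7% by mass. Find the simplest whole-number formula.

Assume 100 g: 18 g Li, 55.3 g O, 26.7 g P.
Moles — Li: 18 / 6.94 = 2.594 mol; O: 55.3 / 16.00 = 3.456 mol; P: 26.7 / 30.97 = 0.8621 mol
Smallest is P at 0.8621 mol; normalising gives Li 3.008, O 4.009, P 1.000
Ratio ≈ 3:4:1, so the empirical formula is Li3O4P

Li3O4P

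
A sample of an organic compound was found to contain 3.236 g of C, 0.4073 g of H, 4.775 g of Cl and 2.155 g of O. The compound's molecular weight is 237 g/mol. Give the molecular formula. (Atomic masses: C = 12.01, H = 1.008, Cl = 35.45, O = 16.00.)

C6H9Cl3O3

Moles — C: 3.236 / 12.01 = 0.2694 mol; H: 0.4073 / 1.008 = 0.4041 mol; Cl: 4.775 / 35.45 = 0.1347 mol; O: 2.155 / 16.00 = 0.1347 mol
Ratios (÷ 0.1347): C 2.000, H 3.000, Cl 1.000, O 1.000
→ C2H3ClO
Empirical-formula mass = 78.49 g/mol
n = 237 / 78.49 = 3.02 ≈ 3
Molecular formula = (C2H3ClO)×3 = C6H9Cl3O3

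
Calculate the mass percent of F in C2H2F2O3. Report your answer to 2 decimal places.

Molar mass = 2(12.01) + 2(1.008) + 2(19.00) + 3(16.00) = 112.036 g/mol
Mass of F per mole = 2 × 19.00 = 38.000 g
% F = 38.000 / 112.036 × 100 = 33.92%

33.92%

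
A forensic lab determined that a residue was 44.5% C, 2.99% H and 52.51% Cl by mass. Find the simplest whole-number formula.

C5H4Cl2

Assume 100 g: 44.5 g C, 2.99 g H, 52.51 g Cl.
Moles — C: 44.5 / 12.01 = 3.705 mol; H: 2.99 / 1.008 = 2.966 mol; Cl: 52.51 / 35.45 = 1.481 mol
Smallest is Cl at 1.481 mol; normalising gives C 2.501, H 2.003, Cl 1.000
×2: C 5.00, H 4.01, Cl 2.00 → C5H4Cl2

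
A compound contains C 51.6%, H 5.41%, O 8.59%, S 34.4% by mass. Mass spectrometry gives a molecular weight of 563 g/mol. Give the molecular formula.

C24H30O3S6

Assume 100 g: 51.6 g C, 5.41 g H, 8.59 g O, 34.4 g S.
Moles — C: 51.6 / 12.01 = 4.296 mol; H: 5.41 / 1.008 = 5.367 mol; O: 8.59 / 16.00 = 0.5369 mol; S: 34.4 / 32.07 = 1.073 mol
Ratios (÷ 0.5369): C 8.003, H 9.997, O 1.000, S 1.998
Ratio ≈ 8:10:1:2, so the empirical formula is C8H10OS2
Empirical-formula mass = 186.30 g/mol
n = 563 / 186.30 = 3.02 ≈ 3
Molecular formula = (C8H10OS2)×3 = C24H30O3S6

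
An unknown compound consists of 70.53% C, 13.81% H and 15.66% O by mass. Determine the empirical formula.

C6H14O

Assume 100 g: 70.53 g C, 13.81 g H, 15.66 g O.
n(C) = 70.53/12.01 = 5.873, n(H) = 13.81/1.008 = 13.7, n(O) = 15.66/16.00 = 0.9788
Smallest is O at 0.9788 mol; normalising gives C 6.000, H 13.998, O 1.000
≈ 6:14:1 → C6H14O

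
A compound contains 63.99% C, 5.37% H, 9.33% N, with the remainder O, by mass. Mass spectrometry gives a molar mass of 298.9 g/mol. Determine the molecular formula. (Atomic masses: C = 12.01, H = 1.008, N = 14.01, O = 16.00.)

Assume 100 g: 63.99 g C, 5.37 g H, 9.33 g N, 21.31 g O.
C: 63.99 g ÷ 12.01 g/mol = 5.328 mol
H: 5.37 g ÷ 1.008 g/mol = 5.327 mol
N: 9.33 g ÷ 14.01 g/mol = 0.666 mol
O: 21.31 g ÷ 16.00 g/mol = 1.332 mol
Smallest is N at 0.666 mol; normalising gives C 8.001, H 8.000, N 1.000, O 2.000
Ratio ≈ 8:8:1:2, so the empirical formula is C8H8NO2
Empirical-formula mass = 150.15 g/mol
n = 298.9 / 150.15 = 1.99 ≈ 2
Molecular formula = (C8H8NO2)×2 = C16H16N2O4

C16H16N2O4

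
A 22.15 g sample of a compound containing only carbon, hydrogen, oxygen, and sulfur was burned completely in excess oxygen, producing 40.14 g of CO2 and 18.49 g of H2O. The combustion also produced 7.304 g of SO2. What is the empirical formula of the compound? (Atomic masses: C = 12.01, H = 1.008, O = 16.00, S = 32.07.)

mol C = 40.14 / 44.01 = 0.9121; mass C = 0.9121 × 12.01 = 10.95 g
mol H = 2 × (18.49 / 18.02) = 2.052; mass H = 2.052 × 1.008 = 2.069 g
mol S = 7.304 / 64.07 = 0.1140; mass S = 3.656 g
mass O = 22.15 − (16.68) = 5.472 g → mol O = 0.3420
Ratios (÷ 0.114): C 8.001, H 18.001, O 3.000, S 1.000
≈ 8:18:3:1 → C8H18O3S

C8H18O3S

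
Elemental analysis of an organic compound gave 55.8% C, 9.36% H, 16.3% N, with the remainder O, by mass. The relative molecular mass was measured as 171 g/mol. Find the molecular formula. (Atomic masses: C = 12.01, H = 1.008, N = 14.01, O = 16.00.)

C8H16N2O2

Assume 100 g: 55.8 g C, 9.36 g H, 16.3 g N, 18.54 g O.
n(C) = 55.8/12.01 = 4.646, n(H) = 9.36/1.008 = 9.286, n(N) = 16.3/14.01 = 1.163, n(O) = 18.54/16.00 = 1.159
Smallest is O at 1.159 mol; normalising gives C 4.010, H 8.014, N 1.004, O 1.000
≈ 4:8:1:1 → C4H8NO
Empirical-formula mass = 86.11 g/mol
n = 171 / 86.11 = 1.99 ≈ 2
Molecular formula = (C4H8NO)×2 = C8H16N2O2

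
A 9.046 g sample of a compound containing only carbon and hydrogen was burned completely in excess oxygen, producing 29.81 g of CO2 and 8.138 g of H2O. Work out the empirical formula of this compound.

C3H4

mol C = 29.81 / 44.01 = 0.6773; mass C = 0.6773 × 12.01 = 8.135 g
mol H = 2 × (8.138 / 18.02) = 0.9032; mass H = 0.9032 × 1.008 = 0.9104 g
Divide by the smallest (0.6773 mol C): C 1.000, H 1.333
Scaling by 3: C 3.00, H 4.00 → C3H4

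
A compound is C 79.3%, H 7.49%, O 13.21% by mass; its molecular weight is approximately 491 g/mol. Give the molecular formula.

Assume 100 g: 79.3 g C, 7.49 g H, 13.21 g O.
n(C) = 79.3/12.01 = 6.603, n(H) = 7.49/1.008 = 7.431, n(O) = 13.21/16.00 = 0.8256
Ratios (÷ 0.8256): C 7.997, H 9.000, O 1.000
Ratio ≈ 8:9:1, so the empirical formula is C8H9O
Empirical-formula mass = 121.15 g/mol
n = 491 / 121.15 = 4.05 ≈ 4
Molecular formula = (C8H9O)×4 = C32H36O4

C32H36O4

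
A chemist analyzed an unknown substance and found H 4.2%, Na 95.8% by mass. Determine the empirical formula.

Assume 100 g: 4.2 g H, 95.8 g Na.
H: 4.2 g ÷ 1.008 g/mol = 4.167 mol
Na: 95.8 g ÷ 22.99 g/mol = 4.167 mol
Smallest is H at 4.167 mol; normalising gives H 1.000, Na 1.000
→ HNa

HNa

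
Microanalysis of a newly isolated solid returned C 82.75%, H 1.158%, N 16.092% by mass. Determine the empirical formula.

Assume 100 g: 82.75 g C, 1.158 g H, 16.092 g N.
n(C) = 82.75/12.01 = 6.89, n(H) = 1.158/1.008 = 1.149, n(N) = 16.092/14.01 = 1.149
Ratios (÷ 1.149): C 5.999, H 1.000, N 1.000
Ratio ≈ 6:1:1, so the empirical formula is C6HN

C6HN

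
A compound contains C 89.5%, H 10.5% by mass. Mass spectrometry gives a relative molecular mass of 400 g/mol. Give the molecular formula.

Assume 100 g: 89.5 g C, 10.5 g H.
n(C) = 89.5/12.01 = 7.452, n(H) = 10.5/1.008 = 10.42
Smallest is C at 7.452 mol; normalising gives C 1.000, H 1.398
×5: C 5.00, H 6.99 → C5H7
Empirical-formula mass = 67.11 g/mol
n = 400 / 67.11 = 5.96 ≈ 6
Molecular formula = (C5H7)×6 = C30H42

C30H42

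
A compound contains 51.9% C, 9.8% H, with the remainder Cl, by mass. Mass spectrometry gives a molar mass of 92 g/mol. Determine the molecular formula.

C4H9Cl

Assume 100 g: 51.9 g C, 9.8 g H, 38.3 g Cl.
n(C) = 51.9/12.01 = 4.321, n(H) = 9.8/1.008 = 9.722, n(Cl) = 38.3/35.45 = 1.08
Divide by the smallest (1.08 mol Cl): C 4.000, H 8.999, Cl 1.000
→ C4H9Cl
Empirical-formula mass = 92.56 g/mol
n = 92 / 92.56 = 0.99 ≈ 1
Molecular formula = empirical formula = C4H9Cl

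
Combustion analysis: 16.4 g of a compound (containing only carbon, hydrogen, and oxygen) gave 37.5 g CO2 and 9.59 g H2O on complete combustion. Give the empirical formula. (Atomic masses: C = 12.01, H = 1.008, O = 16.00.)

C8H10O3

mol C = 37.5 / 44.01 = 0.8521; mass C = 0.8521 × 12.01 = 10.23 g
mol H = 2 × (9.59 / 18.02) = 1.064; mass H = 1.064 × 1.008 = 1.073 g
mass O = 16.4 − (11.31) = 5.094 g → mol O = 0.3184
Divide by the smallest (0.3184 mol O): C 2.677, H 3.343, O 1.000
Multiply by 3: C 8.03, H 10.03, O 3.00 → C8H10O3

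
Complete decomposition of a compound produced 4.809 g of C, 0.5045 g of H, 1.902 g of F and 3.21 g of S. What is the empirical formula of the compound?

Moles — C: 4.809 / 12.01 = 0.4004 mol; H: 0.5045 / 1.008 = 0.5005 mol; F: 1.902 / 19.00 = 0.1001 mol; S: 3.21 / 32.07 = 0.1001 mol
Divide by the smallest (0.1001 mol S): C 4.000, H 5.000, F 1.000, S 1.000
≈ 4:5:1:1 → C4H5FS

C4H5FS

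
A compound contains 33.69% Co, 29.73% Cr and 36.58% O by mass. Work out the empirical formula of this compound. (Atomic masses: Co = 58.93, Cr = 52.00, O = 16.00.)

Assume 100 g: 33.69 g Co, 29.73 g Cr, 36.58 g O.
n(Co) = 33.69/58.93 = 0.5717, n(Cr) = 29.73/52.00 = 0.5717, n(O) = 36.58/16.00 = 2.286
Ratios (÷ 0.5717): Co 1.000, Cr 1.000, O 3.999
≈ 1:1:4 → CoCrO4

CoCrO4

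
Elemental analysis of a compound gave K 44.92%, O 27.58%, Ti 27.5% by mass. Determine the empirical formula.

K2O3Ti

Assume 100 g: 44.92 g K, 27.58 g O, 27.5 g Ti.
K: 44.92 g ÷ 39.10 g/mol = 1.149 mol
O: 27.58 g ÷ 16.00 g/mol = 1.724 mol
Ti: 27.5 g ÷ 47.87 g/mol = 0.5745 mol
Divide by the smallest (0.5745 mol Ti): K 2.000, O 3.001, Ti 1.000
≈ 2:3:1 → K2O3Ti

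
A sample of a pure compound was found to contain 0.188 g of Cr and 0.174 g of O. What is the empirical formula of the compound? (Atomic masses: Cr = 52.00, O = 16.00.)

Moles — Cr: 0.188 / 52.00 = 0.003615 mol; O: 0.174 / 16.00 = 0.01087 mol
Divide by the smallest (0.003615 mol Cr): Cr 1.000, O 3.008
≈ 1:3 → CrO3

CrO3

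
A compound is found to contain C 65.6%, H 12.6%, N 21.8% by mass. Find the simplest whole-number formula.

Assume 100 g: 65.6 g C, 12.6 g H, 21.8 g N.
Moles — C: 65.6 / 12.01 = 5.462 mol; H: 12.6 / 1.008 = 12.5 mol; N: 21.8 / 14.01 = 1.556 mol
Divide by the smallest (1.556 mol N): C 3.510, H 8.033, N 1.000
×2: C 7.02, H 16.07, N 2.00 → C7H16N2

C7H16N2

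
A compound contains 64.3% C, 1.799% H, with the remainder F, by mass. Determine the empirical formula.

C3HF

Assume 100 g: 64.3 g C, 1.799 g H, 33.901 g F.
n(C) = 64.3/12.01 = 5.354, n(H) = 1.799/1.008 = 1.785, n(F) = 33.901/19.00 = 1.784
Divide by the smallest (1.784 mol F): C 3.001, H 1.000, F 1.000
Ratio ≈ 3:1:1, so the empirical formula is C3HF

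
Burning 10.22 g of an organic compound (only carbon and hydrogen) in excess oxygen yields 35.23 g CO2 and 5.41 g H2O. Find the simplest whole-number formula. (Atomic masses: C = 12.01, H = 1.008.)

mol C = 35.23 / 44.01 = 0.8005; mass C = 0.8005 × 12.01 = 9.614 g
mol H = 2 × (5.41 / 18.02) = 0.6004; mass H = 0.6004 × 1.008 = 0.6052 g
Smallest is H at 0.6004 mol; normalising gives C 1.333, H 1.000
Multiply by 3: C 4.00, H 3.00 → C4H3

C4H3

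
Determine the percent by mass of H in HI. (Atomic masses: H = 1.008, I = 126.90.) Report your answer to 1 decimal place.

0.8%

Molar mass = 1(1.008) + 1(126.90) = 127.908 g/mol
Mass of H per mole = 1 × 1.008 = 1.008 g
% H = 1.008 / 127.908 × 100 = 0.8%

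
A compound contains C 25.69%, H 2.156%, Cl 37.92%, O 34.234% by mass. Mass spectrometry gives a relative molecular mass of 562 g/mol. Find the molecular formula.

Assume 100 g: 25.69 g C, 2.156 g H, 37.92 g Cl, 34.234 g O.
Moles — C: 25.69 / 12.01 = 2.139 mol; H: 2.156 / 1.008 = 2.139 mol; Cl: 37.92 / 35.45 = 1.07 mol; O: 34.234 / 16.00 = 2.14 mol
Ratios (÷ 1.07): C 2.000, H 2.000, Cl 1.000, O 2.000
→ C2H2ClO2
Empirical-formula mass = 93.49 g/mol
n = 562 / 93.49 = 6.01 ≈ 6
Molecular formula = (C2H2ClO2)×6 = C12H12Cl6O12

C12H12Cl6O12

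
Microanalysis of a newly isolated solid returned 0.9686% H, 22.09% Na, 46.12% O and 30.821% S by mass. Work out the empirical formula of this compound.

HNaO3S

Assume 100 g: 0.9686 g H, 22.09 g Na, 46.12 g O, 30.821 g S.
Moles — H: 0.9686 / 1.008 = 0.9609 mol; Na: 22.09 / 22.99 = 0.9609 mol; O: 46.12 / 16.00 = 2.882 mol; S: 30.821 / 32.07 = 0.9611 mol
Smallest is Na at 0.9609 mol; normalising gives H 1.000, Na 1.000, O 3.000, S 1.000
→ HNaO3S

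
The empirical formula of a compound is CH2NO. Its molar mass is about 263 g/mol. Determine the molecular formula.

C6H12N6O6

Empirical-formula mass = 44.04 g/mol
n = 263 / 44.04 = 5.97 ≈ 6
Molecular formula = (CH2NO)6 = C6H12N6O6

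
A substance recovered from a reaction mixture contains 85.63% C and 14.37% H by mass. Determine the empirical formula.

CH2

Assume 100 g: 85.63 g C, 14.37 g H.
Moles — C: 85.63 / 12.01 = 7.13 mol; H: 14.37 / 1.008 = 14.26 mol
Ratios (÷ 7.13): C 1.000, H 1.999
≈ 1:2 → CH2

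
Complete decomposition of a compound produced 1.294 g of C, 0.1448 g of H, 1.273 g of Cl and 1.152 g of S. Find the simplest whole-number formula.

C: 1.294 g ÷ 12.01 g/mol = 0.1077 mol
H: 0.1448 g ÷ 1.008 g/mol = 0.1437 mol
Cl: 1.273 g ÷ 35.45 g/mol = 0.03591 mol
S: 1.152 g ÷ 32.07 g/mol = 0.03592 mol
Divide by the smallest (0.03591 mol Cl): C 3.000, H 4.000, Cl 1.000, S 1.000
Ratio ≈ 3:4:1:1, so the empirical formula is C3H4ClS

C3H4ClS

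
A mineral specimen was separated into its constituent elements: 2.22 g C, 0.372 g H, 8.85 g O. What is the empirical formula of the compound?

CH2O3

C: 2.22 g ÷ 12.01 g/mol = 0.1848 mol
H: 0.372 g ÷ 1.008 g/mol = 0.369 mol
O: 8.85 g ÷ 16.00 g/mol = 0.5531 mol
Smallest is C at 0.1848 mol; normalising gives C 1.000, H 1.997, O 2.992
≈ 1:2:3 → CH2O3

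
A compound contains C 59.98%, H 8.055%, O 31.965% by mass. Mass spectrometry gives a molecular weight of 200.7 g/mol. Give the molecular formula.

C10H16O4

Assume 100 g: 59.98 g C, 8.055 g H, 31.965 g O.
Moles — C: 59.98 / 12.01 = 4.994 mol; H: 8.055 / 1.008 = 7.991 mol; O: 31.965 / 16.00 = 1.998 mol
Ratios (÷ 1.998): C 2.500, H 4.000, O 1.000
Multiply by 2: C 5.00, H 8.00, O 2.00 → C5H8O2
Empirical-formula mass = 100.11 g/mol
n = 200.7 / 100.11 = 2.00 ≈ 2
Molecular formula = (C5H8O2)×2 = C10H16O4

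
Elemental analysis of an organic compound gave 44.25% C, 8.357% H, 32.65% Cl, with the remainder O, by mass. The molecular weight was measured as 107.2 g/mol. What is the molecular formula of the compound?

C4H9ClO

Assume 100 g: 44.25 g C, 8.357 g H, 32.65 g Cl, 14.743 g O.
Moles — C: 44.25 / 12.01 = 3.684 mol; H: 8.357 / 1.008 = 8.291 mol; Cl: 32.65 / 35.45 = 0.921 mol; O: 14.743 / 16.00 = 0.9214 mol
Divide by the smallest (0.921 mol Cl): C 4.000, H 9.002, Cl 1.000, O 1.000
≈ 4:9:1:1 → C4H9ClO
Empirical-formula mass = 108.56 g/mol
n = 107.2 / 108.56 = 0.99 ≈ 1
Molecular formula = empirical formula = C4H9ClO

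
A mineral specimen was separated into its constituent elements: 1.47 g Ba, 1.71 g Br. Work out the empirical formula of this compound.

BaBr2

Ba: 1.47 g ÷ 137.33 g/mol = 0.0107 mol
Br: 1.71 g ÷ 79.90 g/mol = 0.0214 mol
Divide by the smallest (0.0107 mol Ba): Ba 1.000, Br 1.999
Ratio ≈ 1:2, so the empirical formula is BaBr2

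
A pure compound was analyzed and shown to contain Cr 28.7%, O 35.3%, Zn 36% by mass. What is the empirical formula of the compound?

Assume 100 g: 28.7 g Cr, 35.3 g O, 36 g Zn.
Moles — Cr: 28.7 / 52.00 = 0.5519 mol; O: 35.3 / 16.00 = 2.206 mol; Zn: 36 / 65.38 = 0.5506 mol
Divide by the smallest (0.5506 mol Zn): Cr 1.002, O 4.007, Zn 1.000
→ CrO4Zn

CrO4Zn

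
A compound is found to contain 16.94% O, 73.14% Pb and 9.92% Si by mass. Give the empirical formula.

O3PbSi

Assume 100 g: 16.94 g O, 73.14 g Pb, 9.92 g Si.
Moles — O: 16.94 / 16.00 = 1.059 mol; Pb: 73.14 / 207.2 = 0.353 mol; Si: 9.92 / 28.09 = 0.3532 mol
Smallest is Pb at 0.353 mol; normalising gives O 2.999, Pb 1.000, Si 1.000
≈ 3:1:1 → O3PbSi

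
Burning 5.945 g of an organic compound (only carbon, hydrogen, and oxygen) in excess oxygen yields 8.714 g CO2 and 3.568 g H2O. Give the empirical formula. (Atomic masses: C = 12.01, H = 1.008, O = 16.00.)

CH2O

mol C = 8.714 / 44.01 = 0.1980; mass C = 0.1980 × 12.01 = 2.378 g
mol H = 2 × (3.568 / 18.02) = 0.3960; mass H = 0.3960 × 1.008 = 0.3992 g
mass O = 5.945 − (2.777) = 3.168 g → mol O = 0.1980
Ratios (÷ 0.198): C 1.000, H 2.000, O 1.000
→ CH2O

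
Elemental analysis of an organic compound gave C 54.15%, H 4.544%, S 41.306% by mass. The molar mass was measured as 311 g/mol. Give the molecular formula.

C14H14S4

Assume 100 g: 54.15 g C, 4.544 g H, 41.306 g S.
Moles — C: 54.15 / 12.01 = 4.509 mol; H: 4.544 / 1.008 = 4.508 mol; S: 41.306 / 32.07 = 1.288 mol
Smallest is S at 1.288 mol; normalising gives C 3.501, H 3.500, S 1.000
Multiply by 2: C 7.00, H 7.00, S 2.00 → C7H7S2
Empirical-formula mass = 155.27 g/mol
n = 311 / 155.27 = 2.00 ≈ 2
Molecular formula = (C7H7S2)×2 = C14H14S4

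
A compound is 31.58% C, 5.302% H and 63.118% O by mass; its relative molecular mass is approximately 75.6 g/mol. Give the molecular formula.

C2H4O3

Assume 100 g: 31.58 g C, 5.302 g H, 63.118 g O.
Moles — C: 31.58 / 12.01 = 2.629 mol; H: 5.302 / 1.008 = 5.26 mol; O: 63.118 / 16.00 = 3.945 mol
Ratios (÷ 2.629): C 1.000, H 2.000, O 1.500
Multiply by 2: C 2.00, H 4.00, O 3.00 → C2H4O3
Empirical-formula mass = 76.05 g/mol
n = 75.6 / 76.05 = 0.99 ≈ 1
Molecular formula = empirical formula = C2H4O3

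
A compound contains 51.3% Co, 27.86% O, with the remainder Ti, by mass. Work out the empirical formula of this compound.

Co2O4Ti

Assume 100 g: 51.3 g Co, 27.86 g O, 20.84 g Ti.
n(Co) = 51.3/58.93 = 0.8705, n(O) = 27.86/16.00 = 1.741, n(Ti) = 20.84/47.87 = 0.4353
Ratios (÷ 0.4353): Co 2.000, O 4.000, Ti 1.000
→ Co2O4Ti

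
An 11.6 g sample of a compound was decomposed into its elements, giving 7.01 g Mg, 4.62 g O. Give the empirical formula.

Mg: 7.01 g ÷ 24.31 g/mol = 0.2884 mol
O: 4.62 g ÷ 16.00 g/mol = 0.2888 mol
Smallest is Mg at 0.2884 mol; normalising gives Mg 1.000, O 1.001
Ratio ≈ 1:1, so the empirical formula is MgO

MgO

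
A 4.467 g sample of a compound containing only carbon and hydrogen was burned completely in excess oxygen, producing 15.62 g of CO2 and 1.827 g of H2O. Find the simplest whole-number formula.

mol C = 15.62 / 44.01 = 0.3549; mass C = 0.3549 × 12.01 = 4.263 g
mol H = 2 × (1.827 / 18.02) = 0.2028; mass H = 0.2028 × 1.008 = 0.2044 g
Smallest is H at 0.2028 mol; normalising gives C 1.750, H 1.000
×4: C 7.00, H 4.00 → C7H4

C7H4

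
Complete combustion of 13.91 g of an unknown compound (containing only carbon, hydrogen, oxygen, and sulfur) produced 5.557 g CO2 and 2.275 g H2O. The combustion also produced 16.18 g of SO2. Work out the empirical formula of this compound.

CH2O2S2

mol C = 5.557 / 44.01 = 0.1263; mass C = 0.1263 × 12.01 = 1.516 g
mol H = 2 × (2.275 / 18.02) = 0.2525; mass H = 0.2525 × 1.008 = 0.2545 g
mol S = 16.18 / 64.07 = 0.2525; mass S = 8.099 g
mass O = 13.91 − (9.870) = 4.040 g → mol O = 0.2525
Ratios (÷ 0.1263): C 1.000, H 2.000, O 2.000, S 2.000
Ratio ≈ 1:2:2:2, so the empirical formula is CH2O2S2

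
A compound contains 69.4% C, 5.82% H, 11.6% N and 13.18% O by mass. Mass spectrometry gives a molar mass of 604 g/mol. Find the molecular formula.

Assume 100 g: 69.4 g C, 5.82 g H, 11.6 g N, 13.18 g O.
C: 69.4 g ÷ 12.01 g/mol = 5.779 mol
H: 5.82 g ÷ 1.008 g/mol = 5.774 mol
N: 11.6 g ÷ 14.01 g/mol = 0.828 mol
O: 13.18 g ÷ 16.00 g/mol = 0.8237 mol
Smallest is O at 0.8237 mol; normalising gives C 7.015, H 7.009, N 1.005, O 1.000
Ratio ≈ 7:7:1:1, so the empirical formula is C7H7NO
Empirical-formula mass = 121.14 g/mol
n = 604 / 121.14 = 4.99 ≈ 5
Molecular formula = (C7H7NO)×5 = C35H35N5O5

C35H35N5O5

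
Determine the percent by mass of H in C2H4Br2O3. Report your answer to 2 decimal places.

Molar mass = 2(12.01) + 4(1.008) + 2(79.90) + 3(16.00) = 235.852 g/mol
Mass of H per mole = 4 × 1.008 = 4.032 g
% H = 4.032 / 235.852 × 100 = 1.71%

1.71%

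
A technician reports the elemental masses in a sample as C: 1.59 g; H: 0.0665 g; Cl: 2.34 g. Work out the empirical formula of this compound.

C2HCl

n(C) = 1.59/12.01 = 0.1324, n(H) = 0.0665/1.008 = 0.06597, n(Cl) = 2.34/35.45 = 0.06601
Ratios (÷ 0.06597): C 2.007, H 1.000, Cl 1.001
≈ 2:1:1 → C2HCl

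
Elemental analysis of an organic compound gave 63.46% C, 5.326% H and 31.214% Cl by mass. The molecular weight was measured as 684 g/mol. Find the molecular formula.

Assume 100 g: 63.46 g C, 5.326 g H, 31.214 g Cl.
n(C) = 63.46/12.01 = 5.284, n(H) = 5.326/1.008 = 5.284, n(Cl) = 31.214/35.45 = 0.8805
Ratios (÷ 0.8805): C 6.001, H 6.001, Cl 1.000
Ratio ≈ 6:6:1, so the empirical formula is C6H6Cl
Empirical-formula mass = 113.56 g/mol
n = 684 / 113.56 = 6.02 ≈ 6
Molecular formula = (C6H6Cl)×6 = C36H36Cl6

C36H36Cl6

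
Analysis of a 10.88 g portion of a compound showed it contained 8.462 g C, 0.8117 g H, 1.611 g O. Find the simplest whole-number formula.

Moles — C: 8.462 / 12.01 = 0.7046 mol; H: 0.8117 / 1.008 = 0.8053 mol; O: 1.611 / 16.00 = 0.1007 mol
Divide by the smallest (0.1007 mol O): C 6.998, H 7.998, O 1.000
→ C7H8O

C7H8O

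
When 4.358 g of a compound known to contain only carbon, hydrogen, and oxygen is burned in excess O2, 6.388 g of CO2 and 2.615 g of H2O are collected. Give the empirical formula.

mol C = 6.388 / 44.01 = 0.1451; mass C = 0.1451 × 12.01 = 1.743 g
mol H = 2 × (2.615 / 18.02) = 0.2902; mass H = 0.2902 × 1.008 = 0.2926 g
mass O = 4.358 − (2.036) = 2.322 g → mol O = 0.1451
Divide by the smallest (0.1451 mol O): C 1.000, H 2.000, O 1.000
Ratio ≈ 1:2:1, so the empirical formula is CH2O

CH2O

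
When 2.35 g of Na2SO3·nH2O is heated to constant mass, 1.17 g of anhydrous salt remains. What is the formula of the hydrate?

Mass of water lost = 2.35 − 1.17 = 1.18 g → 1.18 / 18.02 = 0.06548 mol H2O
Molar mass of Na2SO3 = 126.05 g/mol → mol Na2SO3 = 1.17 / 126.05 = 0.009282
n = 0.06548 / 0.009282 = 7.05 ≈ 7 → Na2SO3·7H2O

Na2SO3·7H2O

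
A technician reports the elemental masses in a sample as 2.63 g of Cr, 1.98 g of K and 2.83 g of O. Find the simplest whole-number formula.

Cr2K2O7

Moles — Cr: 2.63 / 52.00 = 0.05058 mol; K: 1.98 / 39.10 = 0.05064 mol; O: 2.83 / 16.00 = 0.1769 mol
Smallest is Cr at 0.05058 mol; normalising gives Cr 1.000, K 1.001, O 3.497
Scaling by 2: Cr 2.00, K 2.00, O 6.99 → Cr2K2O7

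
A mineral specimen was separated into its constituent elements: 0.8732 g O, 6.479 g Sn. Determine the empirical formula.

OSn

O: 0.8732 g ÷ 16.00 g/mol = 0.05457 mol
Sn: 6.479 g ÷ 118.71 g/mol = 0.05458 mol
Divide by the smallest (0.05457 mol O): O 1.000, Sn 1.000
Ratio ≈ 1:1, so the empirical formula is OSn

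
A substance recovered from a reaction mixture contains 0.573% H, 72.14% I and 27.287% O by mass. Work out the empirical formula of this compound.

Assume 100 g: 0.573 g H, 72.14 g I, 27.287 g O.
n(H) = 0.573/1.008 = 0.5685, n(I) = 72.14/126.90 = 0.5685, n(O) = 27.287/16.00 = 1.705
Ratios (÷ 0.5685): H 1.000, I 1.000, O 3.000
→ HIO3

HIO3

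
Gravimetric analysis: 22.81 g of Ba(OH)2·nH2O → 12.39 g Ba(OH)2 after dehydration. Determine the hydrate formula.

Ba(OH)2·8H2O

Mass of water lost = 22.81 − 12.39 = 10.42 g → 10.42 / 18.02 = 0.5782 mol H2O
Molar mass of Ba(OH)2 = 171.35 g/mol → mol Ba(OH)2 = 12.39 / 171.35 = 0.07231
n = 0.5782 / 0.07231 = 8.00 ≈ 8 → Ba(OH)2·8H2O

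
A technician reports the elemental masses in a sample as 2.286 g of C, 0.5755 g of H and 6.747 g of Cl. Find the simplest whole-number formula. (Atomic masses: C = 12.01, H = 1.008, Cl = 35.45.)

n(C) = 2.286/12.01 = 0.1903, n(H) = 0.5755/1.008 = 0.5709, n(Cl) = 6.747/35.45 = 0.1903
Smallest is Cl at 0.1903 mol; normalising gives C 1.000, H 3.000, Cl 1.000
≈ 1:3:1 → CH3Cl

CH3Cl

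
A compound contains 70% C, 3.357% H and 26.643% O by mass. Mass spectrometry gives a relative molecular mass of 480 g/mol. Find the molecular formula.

Assume 100 g: 70 g C, 3.357 g H, 26.643 g O.
Moles — C: 70 / 12.01 = 5.828 mol; H: 3.357 / 1.008 = 3.33 mol; O: 26.643 / 16.00 = 1.665 mol
Ratios (÷ 1.665): C 3.500, H 2.000, O 1.000
Scaling by 2: C 7.00, H 4.00, O 2.00 → C7H4O2
Empirical-formula mass = 120.10 g/mol
n = 480 / 120.10 = 4.00 ≈ 4
Molecular formula = (C7H4O2)×4 = C28H16O8

C28H16O8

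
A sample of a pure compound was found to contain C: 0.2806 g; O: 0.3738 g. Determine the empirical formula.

CO

Moles — C: 0.2806 / 12.01 = 0.02336 mol; O: 0.3738 / 16.00 = 0.02336 mol
Divide by the smallest (0.02336 mol O): C 1.000, O 1.000
Ratio ≈ 1:1, so the empirical formula is CO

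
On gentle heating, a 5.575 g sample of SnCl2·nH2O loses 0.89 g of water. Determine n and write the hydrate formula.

SnCl2·2H2O

Mass of anhydrous SnCl2 = 5.575 − 0.89 = 4.685 g
mol H2O = 0.89 / 18.02 = 0.04939
Molar mass of SnCl2 = 189.61 g/mol → mol SnCl2 = 4.685 / 189.61 = 0.02471
n = 0.04939 / 0.02471 = 2.00 ≈ 2 → SnCl2·2H2O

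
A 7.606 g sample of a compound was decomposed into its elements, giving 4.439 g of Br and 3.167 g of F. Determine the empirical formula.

Br: 4.439 g ÷ 79.90 g/mol = 0.05556 mol
F: 3.167 g ÷ 19.00 g/mol = 0.1667 mol
Smallest is Br at 0.05556 mol; normalising gives Br 1.000, F 3.000
→ BrF3

BrF3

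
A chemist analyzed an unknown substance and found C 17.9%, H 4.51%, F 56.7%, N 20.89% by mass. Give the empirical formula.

Assume 100 g: 17.9 g C, 4.51 g H, 56.7 g F, 20.89 g N.
C: 17.9 g ÷ 12.01 g/mol = 1.49 mol
H: 4.51 g ÷ 1.008 g/mol = 4.474 mol
F: 56.7 g ÷ 19.00 g/mol = 2.984 mol
N: 20.89 g ÷ 14.01 g/mol = 1.491 mol
Ratios (÷ 1.49): C 1.000, H 3.002, F 2.002, N 1.000
→ CH3F2N

CH3F2N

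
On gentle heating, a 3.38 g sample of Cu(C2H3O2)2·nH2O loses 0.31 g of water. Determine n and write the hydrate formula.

Mass of anhydrous Cu(C2H3O2)2 = 3.38 − 0.31 = 3.07 g
mol H2O = 0.31 / 18.02 = 0.0172
Molar mass of Cu(C2H3O2)2 = 181.64 g/mol → mol Cu(C2H3O2)2 = 3.07 / 181.64 = 0.0169
n = 0.0172 / 0.0169 = 1.02 ≈ 1 → Cu(C2H3O2)2·H2O

Cu(C2H3O2)2·H2O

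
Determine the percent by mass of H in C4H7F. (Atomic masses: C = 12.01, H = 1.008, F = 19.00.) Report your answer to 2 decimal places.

Molar mass = 4(12.01) + 7(1.008) + 1(19.00) = 74.096 g/mol
Mass of H per mole = 7 × 1.008 = 7.056 g
% H = 7.056 / 74.096 × 100 = 9.52%

9.52%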